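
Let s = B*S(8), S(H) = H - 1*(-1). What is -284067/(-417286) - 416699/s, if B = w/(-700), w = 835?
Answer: 24343999200661/627180858 ≈ 38815.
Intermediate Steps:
S(H) = 1 + H (S(H) = H + 1 = 1 + H)
B = -167/140 (B = 835/(-700) = 835*(-1/700) = -167/140 ≈ -1.1929)
s = -1503/140 (s = -167*(1 + 8)/140 = -167/140*9 = -1503/140 ≈ -10.736)
-284067/(-417286) - 416699/s = -284067/(-417286) - 416699/(-1503/140) = -284067*(-1/417286) - 416699*(-140/1503) = 284067/417286 + 58337860/1503 = 24343999200661/627180858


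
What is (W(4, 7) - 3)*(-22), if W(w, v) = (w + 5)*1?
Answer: -132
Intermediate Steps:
W(w, v) = 5 + w (W(w, v) = (5 + w)*1 = 5 + w)
(W(4, 7) - 3)*(-22) = ((5 + 4) - 3)*(-22) = (9 - 3)*(-22) = 6*(-22) = -132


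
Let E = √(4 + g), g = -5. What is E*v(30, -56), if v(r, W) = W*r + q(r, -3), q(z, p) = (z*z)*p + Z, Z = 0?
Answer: -4380*I ≈ -4380.0*I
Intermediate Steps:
q(z, p) = p*z² (q(z, p) = (z*z)*p + 0 = z²*p + 0 = p*z² + 0 = p*z²)
E = I (E = √(4 - 5) = √(-1) = I ≈ 1.0*I)
v(r, W) = -3*r² + W*r (v(r, W) = W*r - 3*r² = -3*r² + W*r)
E*v(30, -56) = I*(30*(-56 - 3*30)) = I*(30*(-56 - 90)) = I*(30*(-146)) = I*(-4380) = -4380*I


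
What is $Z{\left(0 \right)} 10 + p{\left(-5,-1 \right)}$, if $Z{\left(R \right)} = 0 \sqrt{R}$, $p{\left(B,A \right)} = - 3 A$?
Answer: $3$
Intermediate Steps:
$Z{\left(R \right)} = 0$
$Z{\left(0 \right)} 10 + p{\left(-5,-1 \right)} = 0 \cdot 10 - -3 = 0 + 3 = 3$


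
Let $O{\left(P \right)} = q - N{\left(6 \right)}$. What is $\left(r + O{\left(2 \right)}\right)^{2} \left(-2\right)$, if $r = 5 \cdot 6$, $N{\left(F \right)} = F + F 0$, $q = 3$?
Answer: $-1458$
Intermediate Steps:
$N{\left(F \right)} = F$ ($N{\left(F \right)} = F + 0 = F$)
$r = 30$
$O{\left(P \right)} = -3$ ($O{\left(P \right)} = 3 - 6 = -3$)
$\left(r + O{\left(2 \right)}\right)^{2} \left(-2\right) = \left(30 - 3\right)^{2} \left(-2\right) = 27^{2} \left(-2\right) = 729 \left(-2\right) = -1458$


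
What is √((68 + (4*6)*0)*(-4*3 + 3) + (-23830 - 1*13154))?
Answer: 2*I*√9399 ≈ 193.9*I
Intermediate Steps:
√((68 + (4*6)*0)*(-4*3 + 3) + (-23830 - 1*13154)) = √((68 + 24*0)*(-12 + 3) + (-23830 - 13154)) = √((68 + 0)*(-9) - 36984) = √(68*(-9) - 36984) = √(-612 - 36984) = √(-37596) = 2*I*√9399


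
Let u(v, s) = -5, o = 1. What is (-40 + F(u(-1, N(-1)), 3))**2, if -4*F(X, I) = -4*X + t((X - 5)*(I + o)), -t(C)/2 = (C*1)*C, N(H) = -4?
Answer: 570025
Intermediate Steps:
t(C) = -2*C**2 (t(C) = -2*C*1*C = -2*C*C = -2*C**2)
F(X, I) = X + (1 + I)**2*(-5 + X)**2/2 (F(X, I) = -(-4*X - 2*(I + 1)**2*(X - 5)**2)/4 = -(-4*X - 2*(1 + I)**2*(-5 + X)**2)/4 = X + (1 + I)**2*(-5 + X)**2/2)
(-40 + F(u(-1, N(-1)), 3))**2 = (-40 + (-5 + (-5 - 5 - 5*3 + 3*(-5))**2/2))**2 = (-40 + (-5 + (-5 - 5 - 15 - 15)**2/2))**2 = (-40 + (-5 + (1/2)*(-40)**2))**2 = (-40 + (-5 + (1/2)*1600))**2 = (-40 + (-5 + 800))**2 = (-40 + 795)**2 = 755**2 = 570025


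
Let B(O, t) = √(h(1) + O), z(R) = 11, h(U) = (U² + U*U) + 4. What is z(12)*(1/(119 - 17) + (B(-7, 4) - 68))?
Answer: -76285/102 + 11*I ≈ -747.89 + 11.0*I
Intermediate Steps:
h(U) = 4 + 2*U² (h(U) = (U² + U²) + 4 = 2*U² + 4 = 4 + 2*U²)
B(O, t) = √(6 + O) (B(O, t) = √((4 + 2*1²) + O) = √((4 + 2*1) + O) = √((4 + 2) + O) = √(6 + O))
z(12)*(1/(119 - 17) + (B(-7, 4) - 68)) = 11*(1/(119 - 17) + (√(6 - 7) - 68)) = 11*(1/102 + (√(-1) - 68)) = 11*(1/102 + (I - 68)) = 11*(1/102 + (-68 + I)) = 11*(-6935/102 + I) = -76285/102 + 11*I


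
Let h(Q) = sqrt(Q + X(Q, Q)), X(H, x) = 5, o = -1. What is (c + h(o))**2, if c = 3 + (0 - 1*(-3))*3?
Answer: 196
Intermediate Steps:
h(Q) = sqrt(5 + Q) (h(Q) = sqrt(Q + 5) = sqrt(5 + Q))
c = 12 (c = 3 + (0 + 3)*3 = 3 + 3*3 = 3 + 9 = 12)
(c + h(o))**2 = (12 + sqrt(5 - 1))**2 = (12 + sqrt(4))**2 = (12 + 2)**2 = 14**2 = 196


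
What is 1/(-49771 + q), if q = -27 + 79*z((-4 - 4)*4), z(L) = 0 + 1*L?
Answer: -1/52326 ≈ -1.9111e-5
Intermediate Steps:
z(L) = L (z(L) = 0 + L = L)
q = -2555 (q = -27 + 79*((-4 - 4)*4) = -27 + 79*(-8*4) = -27 + 79*(-32) = -27 - 2528 = -2555)
1/(-49771 + q) = 1/(-49771 - 2555) = 1/(-52326) = -1/52326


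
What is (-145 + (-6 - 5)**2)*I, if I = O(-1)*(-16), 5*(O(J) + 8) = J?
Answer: -15744/5 ≈ -3148.8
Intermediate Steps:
O(J) = -8 + J/5
I = 656/5 (I = (-8 + (1/5)*(-1))*(-16) = (-8 - 1/5)*(-16) = -41/5*(-16) = 656/5 ≈ 131.20)
(-145 + (-6 - 5)**2)*I = (-145 + (-6 - 5)**2)*(656/5) = (-145 + (-11)**2)*(656/5) = (-145 + 121)*(656/5) = -24*656/5 = -15744/5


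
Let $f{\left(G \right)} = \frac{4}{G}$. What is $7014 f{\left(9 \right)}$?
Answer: $\frac{9352}{3} \approx 3117.3$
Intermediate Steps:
$7014 f{\left(9 \right)} = 7014 \cdot \frac{4}{9} = \frac{9352}{3}$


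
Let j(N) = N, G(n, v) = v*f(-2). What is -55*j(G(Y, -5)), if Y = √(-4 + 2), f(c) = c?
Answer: -550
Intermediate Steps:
Y = I*√2 (Y = √(-2) = I*√2 ≈ 1.4142*I)
G(n, v) = -2*v (G(n, v) = v*(-2) = -2*v)
-55*j(G(Y, -5)) = -(-110)*(-5) = -55*10 = -550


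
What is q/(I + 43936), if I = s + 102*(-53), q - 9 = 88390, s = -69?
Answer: 88399/38461 ≈ 2.2984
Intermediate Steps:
q = 88399 (q = 9 + 88390 = 88399)
I = -5475 (I = -69 + 102*(-53) = -69 - 5406 = -5475)
q/(I + 43936) = 88399/(-5475 + 43936) = 88399/38461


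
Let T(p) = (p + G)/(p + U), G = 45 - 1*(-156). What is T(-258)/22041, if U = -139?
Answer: 19/2916759 ≈ 6.5141e-6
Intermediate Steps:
G = 201 (G = 45 + 156 = 201)
T(p) = (201 + p)/(-139 + p) (T(p) = (p + 201)/(p - 139) = (201 + p)/(-139 + p))
T(-258)/22041 = ((201 - 258)/(-139 - 258))/22041 = (-57/(-397))*(1/22041) = -1/397*(-57)*(1/22041) = (57/397)*(1/22041) = 19/2916759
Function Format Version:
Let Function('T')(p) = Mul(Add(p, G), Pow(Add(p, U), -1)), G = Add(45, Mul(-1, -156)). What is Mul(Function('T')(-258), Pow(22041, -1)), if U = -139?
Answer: Rational(19, 2916759) ≈ 6.5141e-6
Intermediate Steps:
G = 201 (G = Add(45, 156) = 201)
Function('T')(p) = Mul(Pow(Add(-139, p), -1), Add(201, p)) (Function('T')(p) = Mul(Add(p, 201), Pow(Add(p, -139), -1)) = Mul(Add(201, p), Pow(Add(-139, p), -1)) = Mul(Pow(Add(-139, p), -1), Add(201, p)))
Mul(Function('T')(-258), Pow(22041, -1)) = Mul(Mul(Pow(Add(-139, -258), -1), Add(201, -258)), Pow(22041, -1)) = Mul(Mul(Pow(-397, -1), -57), Rational(1, 22041)) = Mul(Mul(Rational(-1, 397), -57), Rational(1, 22041)) = Mul(Rational(57, 397), Rational(1, 22041)) = Rational(19, 2916759)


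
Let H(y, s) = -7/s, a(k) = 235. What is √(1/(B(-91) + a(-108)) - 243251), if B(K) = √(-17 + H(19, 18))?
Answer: √((-342983904 - 243251*I*√626)/(1410 + I*√626)) ≈ 0.e-7 - 493.2*I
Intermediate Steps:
B(K) = I*√626/6 (B(K) = √(-17 - 7/18) = √(-313/18) = I*√626/6)
√(1/(B(-91) + a(-108)) - 243251) = √(1/(I*√626/6 + 235) - 243251) = √(1/(235 + I*√626/6) - 243251) = √(-243251 + 1/(235 + I*√626/6))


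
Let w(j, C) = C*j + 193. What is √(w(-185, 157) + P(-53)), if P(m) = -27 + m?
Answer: 2*I*√7233 ≈ 170.09*I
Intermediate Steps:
w(j, C) = 193 + C*j
√(w(-185, 157) + P(-53)) = √((193 + 157*(-185)) + (-27 - 53)) = √((193 - 29045) - 80) = √(-28852 - 80) = √(-28932) = 2*I*√7233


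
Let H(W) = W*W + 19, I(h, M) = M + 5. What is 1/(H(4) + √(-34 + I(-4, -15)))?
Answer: 35/1269 - 2*I*√11/1269 ≈ 0.027581 - 0.0052271*I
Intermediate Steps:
I(h, M) = 5 + M
H(W) = 19 + W² (H(W) = W² + 19 = 19 + W²)
1/(H(4) + √(-34 + I(-4, -15))) = 1/((19 + 4²) + √(-34 + (5 - 15))) = 1/((19 + 16) + √(-34 - 10)) = 1/(35 + √(-44)) = 1/(35 + 2*I*√11)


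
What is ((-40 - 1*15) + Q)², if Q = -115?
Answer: 28900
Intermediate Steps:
((-40 - 1*15) + Q)² = ((-40 - 1*15) - 115)² = ((-40 - 15) - 115)² = (-55 - 115)² = (-170)² = 28900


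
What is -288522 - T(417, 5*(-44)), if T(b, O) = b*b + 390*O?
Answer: -376611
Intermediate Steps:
T(b, O) = b² + 390*O
-288522 - T(417, 5*(-44)) = -288522 - (417² + 390*(5*(-44))) = -288522 - (173889 + 390*(-220)) = -288522 - (173889 - 85800) = -288522 - 1*88089 = -288522 - 88089 = -376611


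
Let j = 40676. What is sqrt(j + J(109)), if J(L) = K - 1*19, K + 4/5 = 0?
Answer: sqrt(1016405)/5 ≈ 201.63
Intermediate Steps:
K = -4/5 (K = -4/5 + 0 = -4/5 ≈ -0.80000)
J(L) = -99/5 (J(L) = -4/5 - 1*19 = -4/5 - 19 = -99/5)
sqrt(j + J(109)) = sqrt(40676 - 99/5) = sqrt(203281/5) = sqrt(1016405)/5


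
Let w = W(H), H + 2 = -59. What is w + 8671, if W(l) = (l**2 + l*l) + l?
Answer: 16052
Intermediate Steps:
H = -61 (H = -2 - 59 = -61)
W(l) = l + 2*l**2 (W(l) = (l**2 + l**2) + l = 2*l**2 + l = l + 2*l**2)
w = 7381 (w = -61*(1 + 2*(-61)) = -61*(1 - 122) = -61*(-121) = 7381)
w + 8671 = 7381 + 8671 = 16052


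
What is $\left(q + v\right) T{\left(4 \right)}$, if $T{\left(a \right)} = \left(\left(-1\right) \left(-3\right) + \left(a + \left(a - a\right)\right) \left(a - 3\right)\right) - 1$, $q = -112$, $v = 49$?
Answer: $-378$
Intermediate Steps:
$T{\left(a \right)} = 2 + a \left(-3 + a\right)$ ($T{\left(a \right)} = \left(3 + \left(a + 0\right) \left(-3 + a\right)\right) - 1 = \left(3 + a \left(-3 + a\right)\right) - 1 = 2 + a \left(-3 + a\right)$)
$\left(q + v\right) T{\left(4 \right)} = \left(-112 + 49\right) \left(2 + 4^{2} - 12\right) = - 63 \left(2 + 16 - 12\right) = \left(-63\right) 6 = -378$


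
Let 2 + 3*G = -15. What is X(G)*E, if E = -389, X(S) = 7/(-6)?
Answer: 2723/6 ≈ 453.83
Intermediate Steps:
G = -17/3 (G = -⅔ + (⅓)*(-15) = -⅔ - 5 = -17/3 ≈ -5.6667)
X(S) = -7/6 (X(S) = 7*(-⅙) = -7/6)
X(G)*E = -7/6*(-389) = 2723/6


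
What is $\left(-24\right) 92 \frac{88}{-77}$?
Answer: $\frac{17664}{7} \approx 2523.4$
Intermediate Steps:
$\left(-24\right) 92 \frac{88}{-77} = - 2208 \cdot 88 \left(- \frac{1}{77}\right) = \left(-2208\right) \left(- \frac{8}{7}\right) = \frac{17664}{7}$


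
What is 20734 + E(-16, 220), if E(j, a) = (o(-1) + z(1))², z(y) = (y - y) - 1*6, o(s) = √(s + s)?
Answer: 20768 - 12*I*√2 ≈ 20768.0 - 16.971*I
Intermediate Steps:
o(s) = √2*√s (o(s) = √(2*s) = √2*√s)
z(y) = -6 (z(y) = 0 - 6 = -6)
E(j, a) = (-6 + I*√2)² (E(j, a) = (√2*√(-1) - 6)² = (√2*I - 6)² = (I*√2 - 6)² = (-6 + I*√2)²)
20734 + E(-16, 220) = 20734 + (6 - I*√2)²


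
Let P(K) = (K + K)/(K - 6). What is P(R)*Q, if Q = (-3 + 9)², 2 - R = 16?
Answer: 252/5 ≈ 50.400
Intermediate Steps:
R = -14 (R = 2 - 1*16 = 2 - 16 = -14)
Q = 36 (Q = 6² = 36)
P(K) = 2*K/(-6 + K) (P(K) = (2*K)/(-6 + K) = 2*K/(-6 + K))
P(R)*Q = (2*(-14)/(-6 - 14))*36 = (2*(-14)/(-20))*36 = (2*(-14)*(-1/20))*36 = (7/5)*36 = 252/5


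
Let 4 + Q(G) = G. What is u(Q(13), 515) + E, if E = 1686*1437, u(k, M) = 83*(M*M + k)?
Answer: 24437204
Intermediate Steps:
Q(G) = -4 + G
u(k, M) = 83*k + 83*M**2 (u(k, M) = 83*(M**2 + k) = 83*(k + M**2) = 83*k + 83*M**2)
E = 2422782
u(Q(13), 515) + E = (83*(-4 + 13) + 83*515**2) + 2422782 = (83*9 + 83*265225) + 2422782 = (747 + 22013675) + 2422782 = 22014422 + 2422782 = 24437204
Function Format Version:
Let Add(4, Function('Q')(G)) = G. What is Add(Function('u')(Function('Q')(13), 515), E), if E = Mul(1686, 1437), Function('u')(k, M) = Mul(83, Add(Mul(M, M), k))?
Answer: 24437204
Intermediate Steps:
Function('Q')(G) = Add(-4, G)
Function('u')(k, M) = Add(Mul(83, k), Mul(83, Pow(M, 2))) (Function('u')(k, M) = Mul(83, Add(Pow(M, 2), k)) = Mul(83, Add(k, Pow(M, 2))) = Add(Mul(83, k), Mul(83, Pow(M, 2))))
E = 2422782
Add(Function('u')(Function('Q')(13), 515), E) = Add(Add(Mul(83, Add(-4, 13)), Mul(83, Pow(515, 2))), 2422782) = Add(Add(Mul(83, 9), Mul(83, 265225)), 2422782) = Add(Add(747, 22013675), 2422782) = Add(22014422, 2422782) = 24437204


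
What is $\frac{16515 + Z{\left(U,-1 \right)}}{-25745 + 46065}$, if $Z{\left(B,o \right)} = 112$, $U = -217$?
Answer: $\frac{16627}{20320} \approx 0.81826$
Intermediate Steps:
$\frac{16515 + Z{\left(U,-1 \right)}}{-25745 + 46065} = \frac{16515 + 112}{-25745 + 46065} = \frac{16627}{20320}$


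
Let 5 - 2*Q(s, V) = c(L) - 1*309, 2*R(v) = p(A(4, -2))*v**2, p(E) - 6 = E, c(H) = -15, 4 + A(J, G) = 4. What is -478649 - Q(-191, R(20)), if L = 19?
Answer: -957627/2 ≈ -4.7881e+5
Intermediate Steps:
A(J, G) = 0 (A(J, G) = -4 + 4 = 0)
p(E) = 6 + E
R(v) = 3*v**2 (R(v) = ((6 + 0)*v**2)/2 = (6*v**2)/2 = 3*v**2)
Q(s, V) = 329/2 (Q(s, V) = 5/2 - (-15 - 1*309)/2 = 5/2 - (-15 - 309)/2 = 5/2 - 1/2*(-324) = 5/2 + 162 = 329/2)
-478649 - Q(-191, R(20)) = -478649 - 1*329/2 = -478649 - 329/2 = -957627/2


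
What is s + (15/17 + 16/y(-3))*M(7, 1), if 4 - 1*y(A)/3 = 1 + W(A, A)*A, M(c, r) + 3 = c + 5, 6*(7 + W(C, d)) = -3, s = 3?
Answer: 1874/221 ≈ 8.4796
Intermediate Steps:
W(C, d) = -15/2 (W(C, d) = -7 + (1/6)*(-3) = -7 - 1/2 = -15/2)
M(c, r) = 2 + c (M(c, r) = -3 + (c + 5) = -3 + (5 + c) = 2 + c)
y(A) = 9 + 45*A/2 (y(A) = 12 - 3*(1 - 15*A/2) = 12 + (-3 + 45*A/2) = 9 + 45*A/2)
s + (15/17 + 16/y(-3))*M(7, 1) = 3 + (15/17 + 16/(9 + (45/2)*(-3)))*(2 + 7) = 3 + (15*(1/17) + 16/(9 - 135/2))*9 = 3 + (15/17 + 16/(-117/2))*9 = 3 + (15/17 + 16*(-2/117))*9 = 3 + (15/17 - 32/117)*9 = 3 + (1211/1989)*9 = 3 + 1211/221 = 1874/221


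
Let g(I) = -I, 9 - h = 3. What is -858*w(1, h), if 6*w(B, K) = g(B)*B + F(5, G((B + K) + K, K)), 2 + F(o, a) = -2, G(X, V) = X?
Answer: 715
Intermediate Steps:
h = 6 (h = 9 - 1*3 = 9 - 3 = 6)
F(o, a) = -4 (F(o, a) = -2 - 2 = -4)
w(B, K) = -⅔ - B²/6 (w(B, K) = ((-B)*B - 4)/6 = (-B² - 4)/6 = (-4 - B²)/6 = -⅔ - B²/6)
-858*w(1, h) = -858*(-⅔ - ⅙*1²) = -858*(-⅔ - ⅙*1) = -858*(-⅔ - ⅙) = -858*(-⅚) = 715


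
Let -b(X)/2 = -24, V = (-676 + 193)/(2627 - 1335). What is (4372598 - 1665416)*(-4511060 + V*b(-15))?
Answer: -232033871215296/19 ≈ -1.2212e+13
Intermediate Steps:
V = -483/1292 ≈ -0.37384
b(X) = 48 (b(X) = -2*(-24) = 48)
(4372598 - 1665416)*(-4511060 + V*b(-15)) = (4372598 - 1665416)*(-4511060 - 483/1292*48) = 2707182*(-4511060 - 5796/323) = 2707182*(-1457078176/323) = -232033871215296/19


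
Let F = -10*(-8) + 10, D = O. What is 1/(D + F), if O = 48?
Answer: 1/138 ≈ 0.0072464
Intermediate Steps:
D = 48
F = 90 (F = 80 + 10 = 90)
1/(D + F) = 1/(48 + 90) = 1/138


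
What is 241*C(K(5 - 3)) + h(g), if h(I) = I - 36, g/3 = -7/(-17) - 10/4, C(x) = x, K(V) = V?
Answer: 14951/34 ≈ 439.74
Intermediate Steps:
g = -213/34 (g = 3*(-7/(-17) - 10/4) = 3*(-7*(-1/17) - 10*¼) = 3*(7/17 - 5/2) = 3*(-71/34) = -213/34 ≈ -6.2647)
h(I) = -36 + I
241*C(K(5 - 3)) + h(g) = 241*(5 - 3) + (-36 - 213/34) = 241*2 - 1437/34 = 482 - 1437/34 = 14951/34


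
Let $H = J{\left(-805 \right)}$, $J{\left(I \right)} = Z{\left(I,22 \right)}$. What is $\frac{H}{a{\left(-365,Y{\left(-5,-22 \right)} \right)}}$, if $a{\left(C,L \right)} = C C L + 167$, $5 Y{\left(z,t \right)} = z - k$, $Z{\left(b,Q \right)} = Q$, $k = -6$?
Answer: $\frac{11}{13406} \approx 0.00082053$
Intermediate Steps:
$J{\left(I \right)} = 22$
$Y{\left(z,t \right)} = \frac{6}{5} + \frac{z}{5}$ ($Y{\left(z,t \right)} = \frac{z - -6}{5} = \frac{z + 6}{5} = \frac{6 + z}{5} = \frac{6}{5} + \frac{z}{5}$)
$H = 22$
$a{\left(C,L \right)} = 167 + L C^{2}$ ($a{\left(C,L \right)} = C^{2} L + 167 = L C^{2} + 167 = 167 + L C^{2}$)
$\frac{H}{a{\left(-365,Y{\left(-5,-22 \right)} \right)}} = \frac{22}{167 + \left(\frac{6}{5} + \frac{1}{5} \left(-5\right)\right) \left(-365\right)^{2}} = \frac{22}{167 + \left(\frac{6}{5} - 1\right) 133225} = \frac{22}{167 + \frac{1}{5} \cdot 133225} = \frac{22}{167 + 26645} = \frac{22}{26812} = 22 \cdot \frac{1}{26812} = \frac{11}{13406}$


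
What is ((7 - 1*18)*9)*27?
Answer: -2673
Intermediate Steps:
((7 - 1*18)*9)*27 = ((7 - 18)*9)*27 = -11*9*27 = -99*27 = -2673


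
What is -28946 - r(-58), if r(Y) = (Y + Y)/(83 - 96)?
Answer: -376414/13 ≈ -28955.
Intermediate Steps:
r(Y) = -2*Y/13 (r(Y) = (2*Y)/(-13) = (2*Y)*(-1/13) = -2*Y/13)
-28946 - r(-58) = -28946 - (-2)*(-58)/13 = -28946 - 1*116/13 = -28946 - 116/13 = -376414/13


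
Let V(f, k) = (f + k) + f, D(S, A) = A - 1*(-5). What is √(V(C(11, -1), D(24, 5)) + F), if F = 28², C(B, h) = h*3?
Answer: 2*√197 ≈ 28.071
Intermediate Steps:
C(B, h) = 3*h
D(S, A) = 5 + A (D(S, A) = A + 5 = 5 + A)
V(f, k) = k + 2*f
F = 784
√(V(C(11, -1), D(24, 5)) + F) = √(((5 + 5) + 2*(3*(-1))) + 784) = √((10 + 2*(-3)) + 784) = √((10 - 6) + 784) = √(4 + 784) = √788 = 2*√197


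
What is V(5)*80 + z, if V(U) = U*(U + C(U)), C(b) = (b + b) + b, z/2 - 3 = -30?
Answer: 7946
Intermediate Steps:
z = -54 (z = 6 + 2*(-30) = 6 - 60 = -54)
C(b) = 3*b (C(b) = 2*b + b = 3*b)
V(U) = 4*U² (V(U) = U*(U + 3*U) = U*(4*U) = 4*U²)
V(5)*80 + z = (4*5²)*80 - 54 = (4*25)*80 - 54 = 100*80 - 54 = 8000 - 54 = 7946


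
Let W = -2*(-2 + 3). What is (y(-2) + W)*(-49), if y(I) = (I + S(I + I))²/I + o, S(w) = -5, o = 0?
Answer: 2597/2 ≈ 1298.5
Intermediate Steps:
W = -2 (W = -2*1 = -2)
y(I) = (-5 + I)²/I (y(I) = (I - 5)²/I + 0 = (-5 + I)²/I + 0 = (-5 + I)²/I)
(y(-2) + W)*(-49) = ((-5 - 2)²/(-2) - 2)*(-49) = (-½*(-7)² - 2)*(-49) = (-½*49 - 2)*(-49) = (-49/2 - 2)*(-49) = -53/2*(-49) = 2597/2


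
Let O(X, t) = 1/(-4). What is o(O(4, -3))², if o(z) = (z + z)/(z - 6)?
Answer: 4/625 ≈ 0.0064000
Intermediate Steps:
O(X, t) = -¼
o(z) = 2*z/(-6 + z) (o(z) = (2*z)/(-6 + z) = 2*z/(-6 + z))
o(O(4, -3))² = (2*(-¼)/(-6 - ¼))² = (2*(-¼)/(-25/4))² = (2*(-¼)*(-4/25))² = (2/25)² = 4/625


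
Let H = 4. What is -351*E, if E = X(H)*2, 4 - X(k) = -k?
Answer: -5616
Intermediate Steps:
X(k) = 4 + k (X(k) = 4 - (-1)*k = 4 + k)
E = 16 (E = (4 + 4)*2 = 8*2 = 16)
-351*E = -351*16 = -5616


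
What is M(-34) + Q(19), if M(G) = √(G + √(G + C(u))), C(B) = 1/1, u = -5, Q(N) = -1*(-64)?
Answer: 64 + √(-34 + I*√33) ≈ 64.491 + 5.8516*I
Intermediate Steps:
Q(N) = 64
C(B) = 1
M(G) = √(G + √(1 + G)) (M(G) = √(G + √(G + 1)) = √(G + √(1 + G)))
M(-34) + Q(19) = √(-34 + √(1 - 34)) + 64 = √(-34 + √(-33)) + 64 = √(-34 + I*√33) + 64 = 64 + √(-34 + I*√33)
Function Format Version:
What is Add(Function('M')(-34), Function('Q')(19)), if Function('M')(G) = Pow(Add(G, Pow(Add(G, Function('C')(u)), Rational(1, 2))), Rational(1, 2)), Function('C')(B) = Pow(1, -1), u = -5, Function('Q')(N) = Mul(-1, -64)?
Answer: Add(64, Pow(Add(-34, Mul(I, Pow(33, Rational(1, 2)))), Rational(1, 2))) ≈ Add(64.491, Mul(5.8516, I))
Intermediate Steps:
Function('Q')(N) = 64
Function('C')(B) = 1
Function('M')(G) = Pow(Add(G, Pow(Add(1, G), Rational(1, 2))), Rational(1, 2)) (Function('M')(G) = Pow(Add(G, Pow(Add(G, 1), Rational(1, 2))), Rational(1, 2)) = Pow(Add(G, Pow(Add(1, G), Rational(1, 2))), Rational(1, 2)))
Add(Function('M')(-34), Function('Q')(19)) = Add(Pow(Add(-34, Pow(Add(1, -34), Rational(1, 2))), Rational(1, 2)), 64) = Add(Pow(Add(-34, Pow(-33, Rational(1, 2))), Rational(1, 2)), 64) = Add(Pow(Add(-34, Mul(I, Pow(33, Rational(1, 2)))), Rational(1, 2)), 64) = Add(64, Pow(Add(-34, Mul(I, Pow(33, Rational(1, 2)))), Rational(1, 2)))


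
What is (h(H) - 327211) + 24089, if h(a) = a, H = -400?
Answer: -303522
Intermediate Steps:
(h(H) - 327211) + 24089 = (-400 - 327211) + 24089 = -327611 + 24089 = -303522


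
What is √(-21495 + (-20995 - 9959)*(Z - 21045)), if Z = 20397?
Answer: √20036697 ≈ 4476.2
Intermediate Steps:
√(-21495 + (-20995 - 9959)*(Z - 21045)) = √(-21495 + (-20995 - 9959)*(20397 - 21045)) = √(-21495 - 30954*(-648)) = √(-21495 + 20058192) = √20036697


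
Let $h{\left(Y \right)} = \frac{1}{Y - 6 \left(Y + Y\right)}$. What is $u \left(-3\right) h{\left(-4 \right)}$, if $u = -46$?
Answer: $\frac{69}{22} \approx 3.1364$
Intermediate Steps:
$h{\left(Y \right)} = - \frac{1}{11 Y}$ ($h{\left(Y \right)} = \frac{1}{Y - 6 \cdot 2 Y} = \frac{1}{Y - 12 Y} = \frac{1}{\left(-11\right) Y} = - \frac{1}{11 Y}$)
$u \left(-3\right) h{\left(-4 \right)} = \left(-46\right) \left(-3\right) \left(- \frac{1}{11 \left(-4\right)}\right) = 138 \left(\left(- \frac{1}{11}\right) \left(- \frac{1}{4}\right)\right) = 138 \cdot \frac{1}{44} = \frac{69}{22}$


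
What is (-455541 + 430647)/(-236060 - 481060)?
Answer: 461/13280 ≈ 0.034714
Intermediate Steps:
(-455541 + 430647)/(-236060 - 481060) = -24894/(-717120) = -24894*(-1/717120) = 461/13280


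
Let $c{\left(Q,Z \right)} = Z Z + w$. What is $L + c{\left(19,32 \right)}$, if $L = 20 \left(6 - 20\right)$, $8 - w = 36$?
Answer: $716$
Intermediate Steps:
$w = -28$ ($w = 8 - 36 = -28$)
$c{\left(Q,Z \right)} = -28 + Z^{2}$ ($c{\left(Q,Z \right)} = Z Z - 28 = Z^{2} - 28 = -28 + Z^{2}$)
$L = -280$ ($L = 20 \left(-14\right) = -280$)
$L + c{\left(19,32 \right)} = -280 - \left(28 - 32^{2}\right) = -280 + \left(-28 + 1024\right) = -280 + 996 = 716$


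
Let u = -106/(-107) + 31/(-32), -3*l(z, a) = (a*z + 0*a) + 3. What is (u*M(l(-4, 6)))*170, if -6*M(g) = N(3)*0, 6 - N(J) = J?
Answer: 0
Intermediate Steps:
N(J) = 6 - J
l(z, a) = -1 - a*z/3 (l(z, a) = -((a*z + 0*a) + 3)/3 = -((a*z + 0) + 3)/3 = -(a*z + 3)/3 = -(3 + a*z)/3 = -1 - a*z/3)
M(g) = 0 (M(g) = -(6 - 1*3)*0/6 = -(6 - 3)*0/6 = -0/2 = -1/6*0 = 0)
u = 75/3424 (u = -106*(-1/107) + 31*(-1/32) = 106/107 - 31/32 = 75/3424 ≈ 0.021904)
(u*M(l(-4, 6)))*170 = ((75/3424)*0)*170 = 0*170 = 0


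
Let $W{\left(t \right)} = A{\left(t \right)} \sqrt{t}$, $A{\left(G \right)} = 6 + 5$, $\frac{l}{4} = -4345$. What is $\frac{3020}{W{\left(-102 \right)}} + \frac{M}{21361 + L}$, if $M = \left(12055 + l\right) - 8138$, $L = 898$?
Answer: $- \frac{13463}{22259} - \frac{1510 i \sqrt{102}}{561} \approx -0.60483 - 27.184 i$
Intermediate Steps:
$l = -17380$ ($l = 4 \left(-4345\right) = -17380$)
$A{\left(G \right)} = 11$
$W{\left(t \right)} = 11 \sqrt{t}$
$M = -13463$ ($M = \left(12055 - 17380\right) - 8138 = -5325 - 8138 = -13463$)
$\frac{3020}{W{\left(-102 \right)}} + \frac{M}{21361 + L} = \frac{3020}{11 \sqrt{-102}} - \frac{13463}{21361 + 898} = \frac{3020}{11 i \sqrt{102}} - \frac{13463}{22259} = 3020 \left(- \frac{i \sqrt{102}}{1122}\right) - \frac{13463}{22259} = - \frac{1510 i \sqrt{102}}{561} - \frac{13463}{22259} = - \frac{13463}{22259} - \frac{1510 i \sqrt{102}}{561}$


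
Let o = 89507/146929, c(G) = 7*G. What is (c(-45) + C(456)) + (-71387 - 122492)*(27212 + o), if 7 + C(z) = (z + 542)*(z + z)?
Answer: -775056881435579/146929 ≈ -5.2750e+9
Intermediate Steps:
o = 89507/146929 (o = 89507*(1/146929) = 89507/146929 ≈ 0.60919)
C(z) = -7 + 2*z*(542 + z) (C(z) = -7 + (z + 542)*(z + z) = -7 + (542 + z)*(2*z) = -7 + 2*z*(542 + z))
(c(-45) + C(456)) + (-71387 - 122492)*(27212 + o) = (7*(-45) + (-7 + 2*456**2 + 1084*456)) + (-71387 - 122492)*(27212 + 89507/146929) = (-315 + (-7 + 2*207936 + 494304)) - 193879*3998321455/146929 = (-315 + (-7 + 415872 + 494304)) - 775190565373945/146929 = (-315 + 910169) - 775190565373945/146929 = 909854 - 775190565373945/146929 = -775056881435579/146929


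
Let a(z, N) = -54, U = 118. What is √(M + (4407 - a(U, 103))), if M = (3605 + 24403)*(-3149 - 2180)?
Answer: I*√149250171 ≈ 12217.0*I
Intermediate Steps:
M = -149254632 (M = 28008*(-5329) = -149254632)
√(M + (4407 - a(U, 103))) = √(-149254632 + (4407 - 1*(-54))) = √(-149254632 + (4407 + 54)) = √(-149254632 + 4461) = √(-149250171) = I*√149250171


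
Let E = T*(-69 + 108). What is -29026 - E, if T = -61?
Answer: -26647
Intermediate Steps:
E = -2379 (E = -61*(-69 + 108) = -61*39 = -2379)
-29026 - E = -29026 - 1*(-2379) = -29026 + 2379 = -26647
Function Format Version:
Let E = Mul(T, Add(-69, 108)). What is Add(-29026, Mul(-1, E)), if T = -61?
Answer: -26647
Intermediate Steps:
E = -2379 (E = Mul(-61, Add(-69, 108)) = Mul(-61, 39) = -2379)
Add(-29026, Mul(-1, E)) = Add(-29026, Mul(-1, -2379)) = Add(-29026, 2379) = -26647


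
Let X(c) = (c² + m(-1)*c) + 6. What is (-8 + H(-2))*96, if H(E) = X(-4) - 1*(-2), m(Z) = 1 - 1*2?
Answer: 1920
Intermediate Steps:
m(Z) = -1 (m(Z) = 1 - 2 = -1)
X(c) = 6 + c² - c (X(c) = (c² - c) + 6 = 6 + c² - c)
H(E) = 28 (H(E) = (6 + (-4)² - 1*(-4)) - 1*(-2) = (6 + 16 + 4) + 2 = 26 + 2 = 28)
(-8 + H(-2))*96 = (-8 + 28)*96 = 20*96 = 1920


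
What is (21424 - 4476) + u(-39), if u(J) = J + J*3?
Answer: 16792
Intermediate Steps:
u(J) = 4*J (u(J) = J + 3*J = 4*J)
(21424 - 4476) + u(-39) = (21424 - 4476) + 4*(-39) = 16948 - 156 = 16792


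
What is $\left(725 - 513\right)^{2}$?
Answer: $44944$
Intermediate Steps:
$\left(725 - 513\right)^{2} = 212^{2} = 44944$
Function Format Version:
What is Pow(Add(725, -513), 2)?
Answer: 44944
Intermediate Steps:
Pow(Add(725, -513), 2) = Pow(212, 2) = 44944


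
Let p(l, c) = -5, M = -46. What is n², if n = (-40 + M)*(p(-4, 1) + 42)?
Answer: 10125124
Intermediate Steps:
n = -3182 (n = (-40 - 46)*(-5 + 42) = -86*37 = -3182)
n² = (-3182)² = 10125124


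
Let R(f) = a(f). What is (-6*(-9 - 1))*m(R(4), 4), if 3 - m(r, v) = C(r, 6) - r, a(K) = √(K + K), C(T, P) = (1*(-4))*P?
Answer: 1620 + 120*√2 ≈ 1789.7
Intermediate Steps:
C(T, P) = -4*P
a(K) = √2*√K (a(K) = √(2*K) = √2*√K)
R(f) = √2*√f
m(r, v) = 27 + r (m(r, v) = 3 - (-4*6 - r) = 3 - (-24 - r) = 3 + (24 + r) = 27 + r)
(-6*(-9 - 1))*m(R(4), 4) = (-6*(-9 - 1))*(27 + √2*√4) = (-6*(-10))*(27 + √2*2) = 60*(27 + 2*√2) = 1620 + 120*√2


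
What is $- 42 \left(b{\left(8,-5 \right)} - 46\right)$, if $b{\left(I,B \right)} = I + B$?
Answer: $1806$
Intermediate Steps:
$b{\left(I,B \right)} = B + I$
$- 42 \left(b{\left(8,-5 \right)} - 46\right) = - 42 \left(\left(-5 + 8\right) - 46\right) = - 42 \left(3 - 46\right) = \left(-42\right) \left(-43\right) = 1806$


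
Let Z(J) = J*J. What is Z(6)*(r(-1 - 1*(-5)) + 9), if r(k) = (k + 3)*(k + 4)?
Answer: 2340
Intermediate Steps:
Z(J) = J²
r(k) = (3 + k)*(4 + k)
Z(6)*(r(-1 - 1*(-5)) + 9) = 6²*((12 + (-1 - 1*(-5))² + 7*(-1 - 1*(-5))) + 9) = 36*((12 + (-1 + 5)² + 7*(-1 + 5)) + 9) = 36*((12 + 4² + 7*4) + 9) = 36*((12 + 16 + 28) + 9) = 36*(56 + 9) = 36*65 = 2340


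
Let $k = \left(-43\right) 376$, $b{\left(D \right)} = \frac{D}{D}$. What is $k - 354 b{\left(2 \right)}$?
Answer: $-16522$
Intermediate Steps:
$b{\left(D \right)} = 1$
$k = -16168$
$k - 354 b{\left(2 \right)} = -16168 - 354 = -16522$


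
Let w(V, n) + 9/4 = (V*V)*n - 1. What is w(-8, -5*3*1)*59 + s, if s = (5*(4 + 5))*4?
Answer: -226607/4 ≈ -56652.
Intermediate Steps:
w(V, n) = -13/4 + n*V**2 (w(V, n) = -9/4 + ((V*V)*n - 1) = -9/4 + (V**2*n - 1) = -9/4 + (n*V**2 - 1) = -9/4 + (-1 + n*V**2) = -13/4 + n*V**2)
s = 180 (s = (5*9)*4 = 45*4 = 180)
w(-8, -5*3*1)*59 + s = (-13/4 + (-5*3*1)*(-8)**2)*59 + 180 = (-13/4 - 15*1*64)*59 + 180 = (-13/4 - 15*64)*59 + 180 = (-13/4 - 960)*59 + 180 = -3853/4*59 + 180 = -227327/4 + 180 = -226607/4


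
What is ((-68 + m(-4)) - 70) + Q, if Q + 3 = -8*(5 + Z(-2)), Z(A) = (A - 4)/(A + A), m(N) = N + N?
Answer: -201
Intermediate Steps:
m(N) = 2*N
Z(A) = (-4 + A)/(2*A) (Z(A) = (-4 + A)/((2*A)) = (-4 + A)*(1/(2*A)) = (-4 + A)/(2*A))
Q = -55 (Q = -3 - 8*(5 + (½)*(-4 - 2)/(-2)) = -3 - 8*(5 + (½)*(-½)*(-6)) = -3 - 8*(5 + 3/2) = -3 - 8*13/2 = -3 - 52 = -55)
((-68 + m(-4)) - 70) + Q = ((-68 + 2*(-4)) - 70) - 55 = ((-68 - 8) - 70) - 55 = (-76 - 70) - 55 = -146 - 55 = -201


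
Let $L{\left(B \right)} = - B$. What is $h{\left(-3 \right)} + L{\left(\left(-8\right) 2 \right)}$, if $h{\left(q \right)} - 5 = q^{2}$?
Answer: $30$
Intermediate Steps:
$h{\left(q \right)} = 5 + q^{2}$
$h{\left(-3 \right)} + L{\left(\left(-8\right) 2 \right)} = \left(5 + \left(-3\right)^{2}\right) - \left(-8\right) 2 = \left(5 + 9\right) - -16 = 14 + 16 = 30$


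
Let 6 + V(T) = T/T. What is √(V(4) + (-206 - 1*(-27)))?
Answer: 2*I*√46 ≈ 13.565*I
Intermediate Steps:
V(T) = -5 (V(T) = -6 + T/T = -6 + 1 = -5)
√(V(4) + (-206 - 1*(-27))) = √(-5 + (-206 - 1*(-27))) = √(-5 + (-206 + 27)) = √(-5 - 179) = √(-184) = 2*I*√46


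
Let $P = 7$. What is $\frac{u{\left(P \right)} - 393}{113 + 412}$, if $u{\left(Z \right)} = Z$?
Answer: $- \frac{386}{525} \approx -0.73524$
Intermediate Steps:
$\frac{u{\left(P \right)} - 393}{113 + 412} = \frac{7 - 393}{113 + 412} = \frac{1}{525} \left(-386\right) = - \frac{386}{525}$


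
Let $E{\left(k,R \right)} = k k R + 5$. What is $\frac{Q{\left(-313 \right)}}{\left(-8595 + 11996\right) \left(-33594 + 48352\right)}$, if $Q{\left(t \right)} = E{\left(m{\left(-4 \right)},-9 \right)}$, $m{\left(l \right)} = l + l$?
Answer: $- \frac{571}{50191958} \approx -1.1376 \cdot 10^{-5}$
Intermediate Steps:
$m{\left(l \right)} = 2 l$
$E{\left(k,R \right)} = 5 + R k^{2}$ ($E{\left(k,R \right)} = k^{2} R + 5 = R k^{2} + 5 = 5 + R k^{2}$)
$Q{\left(t \right)} = -571$ ($Q{\left(t \right)} = 5 - 9 \left(2 \left(-4\right)\right)^{2} = 5 - 9 \left(-8\right)^{2} = 5 - 576 = -571$)
$\frac{Q{\left(-313 \right)}}{\left(-8595 + 11996\right) \left(-33594 + 48352\right)} = - \frac{571}{\left(-8595 + 11996\right) \left(-33594 + 48352\right)} = - \frac{571}{3401 \cdot 14758} = - \frac{571}{50191958}$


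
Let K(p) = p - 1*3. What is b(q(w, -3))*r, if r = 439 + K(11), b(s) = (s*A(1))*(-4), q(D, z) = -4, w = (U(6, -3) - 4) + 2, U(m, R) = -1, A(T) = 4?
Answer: 28608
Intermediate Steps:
w = -3 (w = (-1 - 4) + 2 = -5 + 2 = -3)
K(p) = -3 + p (K(p) = p - 3 = -3 + p)
b(s) = -16*s (b(s) = (s*4)*(-4) = (4*s)*(-4) = -16*s)
r = 447 (r = 439 + (-3 + 11) = 439 + 8 = 447)
b(q(w, -3))*r = -16*(-4)*447 = 64*447 = 28608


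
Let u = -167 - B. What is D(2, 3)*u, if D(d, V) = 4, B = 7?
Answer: -696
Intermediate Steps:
u = -174 (u = -167 - 1*7 = -167 - 7 = -174)
D(2, 3)*u = 4*(-174) = -696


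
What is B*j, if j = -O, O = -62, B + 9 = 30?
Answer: 1302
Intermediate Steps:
B = 21 (B = -9 + 30 = 21)
j = 62 (j = -1*(-62) = 62)
B*j = 21*62 = 1302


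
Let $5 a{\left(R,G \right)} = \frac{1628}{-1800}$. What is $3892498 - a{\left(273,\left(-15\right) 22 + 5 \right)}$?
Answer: $\frac{8758120907}{2250} \approx 3.8925 \cdot 10^{6}$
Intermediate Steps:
$a{\left(R,G \right)} = - \frac{407}{2250}$ ($a{\left(R,G \right)} = \frac{1628 \frac{1}{-1800}}{5} = \frac{1628 \left(- \frac{1}{1800}\right)}{5} = \frac{1}{5} \left(- \frac{407}{450}\right) = - \frac{407}{2250}$)
$3892498 - a{\left(273,\left(-15\right) 22 + 5 \right)} = 3892498 - - \frac{407}{2250} = 3892498 + \frac{407}{2250} = \frac{8758120907}{2250}$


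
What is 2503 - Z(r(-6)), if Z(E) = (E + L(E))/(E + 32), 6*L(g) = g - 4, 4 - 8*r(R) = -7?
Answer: 445529/178 ≈ 2503.0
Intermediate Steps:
r(R) = 11/8 (r(R) = ½ - ⅛*(-7) = ½ + 7/8 = 11/8)
L(g) = -⅔ + g/6 (L(g) = (g - 4)/6 = (-4 + g)/6 = -⅔ + g/6)
Z(E) = (-⅔ + 7*E/6)/(32 + E) (Z(E) = (E + (-⅔ + E/6))/(E + 32) = (-⅔ + 7*E/6)/(32 + E))
2503 - Z(r(-6)) = 2503 - (-4 + 7*(11/8))/(6*(32 + 11/8)) = 2503 - (-4 + 77/8)/(6*267/8) = 2503 - 8*45/(6*267*8) = 2503 - 1*5/178 = 2503 - 5/178 = 445529/178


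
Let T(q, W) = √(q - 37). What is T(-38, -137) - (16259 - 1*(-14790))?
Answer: -31049 + 5*I*√3 ≈ -31049.0 + 8.6602*I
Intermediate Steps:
T(q, W) = √(-37 + q)
T(-38, -137) - (16259 - 1*(-14790)) = √(-37 - 38) - (16259 - 1*(-14790)) = √(-75) - (16259 + 14790) = 5*I*√3 - 1*31049 = 5*I*√3 - 31049 = -31049 + 5*I*√3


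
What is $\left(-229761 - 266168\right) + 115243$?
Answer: $-380686$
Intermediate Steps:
$\left(-229761 - 266168\right) + 115243 = -495929 + 115243 = -380686$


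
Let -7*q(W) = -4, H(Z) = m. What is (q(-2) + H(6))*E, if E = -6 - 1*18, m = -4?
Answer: 576/7 ≈ 82.286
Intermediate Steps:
H(Z) = -4
E = -24 (E = -6 - 18 = -24)
q(W) = 4/7 (q(W) = -⅐*(-4) = 4/7)
(q(-2) + H(6))*E = (4/7 - 4)*(-24) = -24/7*(-24) = 576/7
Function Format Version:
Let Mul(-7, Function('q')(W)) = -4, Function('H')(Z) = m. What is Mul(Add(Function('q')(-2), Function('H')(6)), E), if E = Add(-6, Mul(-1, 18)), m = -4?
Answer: Rational(576, 7) ≈ 82.286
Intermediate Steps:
Function('H')(Z) = -4
E = -24 (E = Add(-6, -18) = -24)
Function('q')(W) = Rational(4, 7) (Function('q')(W) = Mul(Rational(-1, 7), -4) = Rational(4, 7))
Mul(Add(Function('q')(-2), Function('H')(6)), E) = Mul(Add(Rational(4, 7), -4), -24) = Mul(Rational(-24, 7), -24) = Rational(576, 7)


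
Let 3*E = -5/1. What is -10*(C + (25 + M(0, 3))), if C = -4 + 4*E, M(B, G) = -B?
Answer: -430/3 ≈ -143.33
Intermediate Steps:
E = -5/3 (E = (-5/1)/3 = (-5*1)/3 = (⅓)*(-5) = -5/3 ≈ -1.6667)
C = -32/3 (C = -4 + 4*(-5/3) = -4 - 20/3 = -32/3 ≈ -10.667)
-10*(C + (25 + M(0, 3))) = -10*(-32/3 + (25 - 1*0)) = -10*(-32/3 + (25 + 0)) = -10*(-32/3 + 25) = -10*43/3 = -430/3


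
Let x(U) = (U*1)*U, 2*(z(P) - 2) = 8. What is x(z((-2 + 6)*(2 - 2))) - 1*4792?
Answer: -4756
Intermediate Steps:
z(P) = 6 (z(P) = 2 + (½)*8 = 2 + 4 = 6)
x(U) = U² (x(U) = U*U = U²)
x(z((-2 + 6)*(2 - 2))) - 1*4792 = 6² - 1*4792 = 36 - 4792 = -4756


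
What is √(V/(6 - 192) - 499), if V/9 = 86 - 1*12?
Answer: 2*I*√120745/31 ≈ 22.418*I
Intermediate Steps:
V = 666 (V = 9*(86 - 1*12) = 9*(86 - 12) = 9*74 = 666)
√(V/(6 - 192) - 499) = √(666/(6 - 192) - 499) = √(666/(-186) - 499) = √(666*(-1/186) - 499) = √(-111/31 - 499) = √(-15580/31) = 2*I*√120745/31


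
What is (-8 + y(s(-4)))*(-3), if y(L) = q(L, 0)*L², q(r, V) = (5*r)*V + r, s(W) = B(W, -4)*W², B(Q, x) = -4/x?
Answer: -12264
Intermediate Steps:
s(W) = W² (s(W) = (-4/(-4))*W² = (-4*(-¼))*W² = 1*W² = W²)
q(r, V) = r + 5*V*r (q(r, V) = 5*V*r + r = r + 5*V*r)
y(L) = L³ (y(L) = (L*(1 + 5*0))*L² = (L*(1 + 0))*L² = (L*1)*L² = L*L² = L³)
(-8 + y(s(-4)))*(-3) = (-8 + ((-4)²)³)*(-3) = (-8 + 16³)*(-3) = (-8 + 4096)*(-3) = 4088*(-3) = -12264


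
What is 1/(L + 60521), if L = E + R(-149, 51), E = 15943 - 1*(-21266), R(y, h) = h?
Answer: 1/97781 ≈ 1.0227e-5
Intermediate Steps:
E = 37209 (E = 15943 + 21266 = 37209)
L = 37260 (L = 37209 + 51 = 37260)
1/(L + 60521) = 1/(37260 + 60521) = 1/97781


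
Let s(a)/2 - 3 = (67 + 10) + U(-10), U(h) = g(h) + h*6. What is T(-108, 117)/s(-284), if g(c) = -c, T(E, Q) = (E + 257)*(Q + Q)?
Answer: 5811/10 ≈ 581.10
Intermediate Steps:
T(E, Q) = 2*Q*(257 + E) (T(E, Q) = (257 + E)*(2*Q) = 2*Q*(257 + E))
U(h) = 5*h (U(h) = -h + h*6 = -h + 6*h = 5*h)
s(a) = 60 (s(a) = 6 + 2*((67 + 10) + 5*(-10)) = 6 + 2*(77 - 50) = 6 + 2*27 = 6 + 54 = 60)
T(-108, 117)/s(-284) = (2*117*(257 - 108))/60 = (2*117*149)*(1/60) = 34866*(1/60) = 5811/10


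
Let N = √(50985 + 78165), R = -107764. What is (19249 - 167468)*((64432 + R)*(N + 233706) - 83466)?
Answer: 1501018534960902 + 96339385620*√574 ≈ 1.5033e+15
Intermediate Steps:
N = 15*√574 (N = √129150 = 15*√574 ≈ 359.37)
(19249 - 167468)*((64432 + R)*(N + 233706) - 83466) = (19249 - 167468)*((64432 - 107764)*(15*√574 + 233706) - 83466) = -148219*(-43332*(233706 + 15*√574) - 83466) = -148219*((-10126948392 - 649980*√574) - 83466) = -148219*(-10127031858 - 649980*√574) = 1501018534960902 + 96339385620*√574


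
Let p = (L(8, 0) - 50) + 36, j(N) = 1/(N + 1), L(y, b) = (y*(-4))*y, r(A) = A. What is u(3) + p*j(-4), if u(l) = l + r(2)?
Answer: 95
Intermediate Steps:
L(y, b) = -4*y² (L(y, b) = (-4*y)*y = -4*y²)
u(l) = 2 + l (u(l) = l + 2 = 2 + l)
j(N) = 1/(1 + N)
p = -270 (p = (-4*8² - 50) + 36 = (-4*64 - 50) + 36 = (-256 - 50) + 36 = -306 + 36 = -270)
u(3) + p*j(-4) = (2 + 3) - 270/(1 - 4) = 5 - 270/(-3) = 5 - 270*(-⅓) = 5 + 90 = 95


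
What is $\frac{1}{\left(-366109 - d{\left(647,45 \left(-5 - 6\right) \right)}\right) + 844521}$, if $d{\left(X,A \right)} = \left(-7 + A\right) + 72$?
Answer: $\frac{1}{478842} \approx 2.0884 \cdot 10^{-6}$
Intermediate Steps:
$d{\left(X,A \right)} = 65 + A$
$\frac{1}{\left(-366109 - d{\left(647,45 \left(-5 - 6\right) \right)}\right) + 844521} = \frac{1}{\left(-366109 - \left(65 + 45 \left(-5 - 6\right)\right)\right) + 844521} = \frac{1}{\left(-366109 - \left(65 + 45 \left(-11\right)\right)\right) + 844521} = \frac{1}{\left(-366109 - \left(65 - 495\right)\right) + 844521} = \frac{1}{\left(-366109 - -430\right) + 844521} = \frac{1}{\left(-366109 + 430\right) + 844521} = \frac{1}{-365679 + 844521} = \frac{1}{478842}$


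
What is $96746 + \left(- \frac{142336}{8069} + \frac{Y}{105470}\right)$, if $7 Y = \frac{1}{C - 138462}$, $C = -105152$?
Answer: $\frac{140379202014983700211}{1451272427304140} \approx 96728.0$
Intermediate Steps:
$Y = - \frac{1}{1705298}$ ($Y = \frac{1}{7 \left(-105152 - 138462\right)} = \frac{1}{7 \left(-243614\right)} = \frac{1}{7} \left(- \frac{1}{243614}\right) = - \frac{1}{1705298} \approx -5.8641 \cdot 10^{-7}$)
$96746 + \left(- \frac{142336}{8069} + \frac{Y}{105470}\right) = 96746 - \left(\frac{1}{179857780060} + \frac{142336}{8069}\right) = 96746 - \frac{25600236982628229}{1451272427304140} = \frac{140379202014983700211}{1451272427304140}$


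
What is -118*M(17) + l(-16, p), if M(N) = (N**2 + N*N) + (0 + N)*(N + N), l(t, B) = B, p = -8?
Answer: -136416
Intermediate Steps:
M(N) = 4*N**2 (M(N) = (N**2 + N**2) + N*(2*N) = 2*N**2 + 2*N**2 = 4*N**2)
-118*M(17) + l(-16, p) = -472*17**2 - 8 = -472*289 - 8 = -118*1156 - 8 = -136408 - 8 = -136416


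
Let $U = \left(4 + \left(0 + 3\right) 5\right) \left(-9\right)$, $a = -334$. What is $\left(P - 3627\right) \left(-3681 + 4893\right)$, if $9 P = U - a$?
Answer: $- \frac{13121920}{3} \approx -4.374 \cdot 10^{6}$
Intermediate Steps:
$U = -171$ ($U = \left(4 + 3 \cdot 5\right) \left(-9\right) = \left(4 + 15\right) \left(-9\right) = 19 \left(-9\right) = -171$)
$P = \frac{163}{9}$ ($P = \frac{-171 - -334}{9} = \frac{-171 + 334}{9} = \frac{1}{9} \cdot 163 = \frac{163}{9} \approx 18.111$)
$\left(P - 3627\right) \left(-3681 + 4893\right) = \left(\frac{163}{9} - 3627\right) \left(-3681 + 4893\right) = \left(- \frac{32480}{9}\right) 1212 = - \frac{13121920}{3}$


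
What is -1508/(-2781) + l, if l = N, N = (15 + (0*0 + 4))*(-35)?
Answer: -1847857/2781 ≈ -664.46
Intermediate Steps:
N = -665 (N = (15 + (0 + 4))*(-35) = (15 + 4)*(-35) = 19*(-35) = -665)
l = -665
-1508/(-2781) + l = -1508/(-2781) - 665 = -1508*(-1/2781) - 665 = 1508/2781 - 665 = -1847857/2781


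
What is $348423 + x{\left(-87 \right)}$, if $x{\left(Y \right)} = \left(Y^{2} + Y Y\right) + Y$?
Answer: $363474$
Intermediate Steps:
$x{\left(Y \right)} = Y + 2 Y^{2}$ ($x{\left(Y \right)} = \left(Y^{2} + Y^{2}\right) + Y = 2 Y^{2} + Y = Y + 2 Y^{2}$)
$348423 + x{\left(-87 \right)} = 348423 - 87 \left(1 + 2 \left(-87\right)\right) = 348423 - 87 \left(1 - 174\right) = 348423 - -15051 = 348423 + 15051 = 363474$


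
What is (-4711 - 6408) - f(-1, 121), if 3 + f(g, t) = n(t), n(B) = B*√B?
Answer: -12447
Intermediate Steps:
n(B) = B^(3/2)
f(g, t) = -3 + t^(3/2)
(-4711 - 6408) - f(-1, 121) = (-4711 - 6408) - (-3 + 121^(3/2)) = -11119 - (-3 + 1331) = -11119 - 1*1328 = -11119 - 1328 = -12447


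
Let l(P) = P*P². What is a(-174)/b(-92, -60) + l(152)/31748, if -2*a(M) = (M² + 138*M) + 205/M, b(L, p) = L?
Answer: 36757706179/254110992 ≈ 144.65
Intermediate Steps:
l(P) = P³
a(M) = -69*M - 205/(2*M) - M²/2 (a(M) = -((M² + 138*M) + 205/M)/2 = -(M² + 138*M + 205/M)/2 = -69*M - 205/(2*M) - M²/2)
a(-174)/b(-92, -60) + l(152)/31748 = ((½)*(-205 + (-174)²*(-138 - 1*(-174)))/(-174))/(-92) + 152³/31748 = ((½)*(-1/174)*(-205 + 30276*(-138 + 174)))*(-1/92) + 3511808*(1/31748) = ((½)*(-1/174)*(-205 + 30276*36))*(-1/92) + 877952/7937 = ((½)*(-1/174)*(-205 + 1089936))*(-1/92) + 877952/7937 = ((½)*(-1/174)*1089731)*(-1/92) + 877952/7937 = -1089731/348*(-1/92) + 877952/7937 = 1089731/32016 + 877952/7937 = 36757706179/254110992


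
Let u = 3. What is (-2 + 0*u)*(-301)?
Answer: 602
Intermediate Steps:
(-2 + 0*u)*(-301) = (-2 + 0*3)*(-301) = (-2 + 0)*(-301) = -2*(-301) = 602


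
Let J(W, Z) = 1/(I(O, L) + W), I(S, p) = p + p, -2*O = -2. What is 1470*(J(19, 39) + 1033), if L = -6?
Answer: 1518720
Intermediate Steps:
O = 1 (O = -½*(-2) = 1)
I(S, p) = 2*p
J(W, Z) = 1/(-12 + W) (J(W, Z) = 1/(2*(-6) + W) = 1/(-12 + W))
1470*(J(19, 39) + 1033) = 1470*(1/(-12 + 19) + 1033) = 1470*(1/7 + 1033) = 1470*(⅐ + 1033) = 1470*(7232/7) = 1518720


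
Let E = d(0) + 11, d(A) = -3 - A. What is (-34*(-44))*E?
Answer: 11968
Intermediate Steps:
E = 8 (E = (-3 - 1*0) + 11 = (-3 + 0) + 11 = -3 + 11 = 8)
(-34*(-44))*E = -34*(-44)*8 = 1496*8 = 11968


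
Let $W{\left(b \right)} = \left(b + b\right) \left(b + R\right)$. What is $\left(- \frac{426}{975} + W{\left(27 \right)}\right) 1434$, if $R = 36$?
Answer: $\frac{1585298472}{325} \approx 4.8778 \cdot 10^{6}$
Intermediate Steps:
$W{\left(b \right)} = 2 b \left(36 + b\right)$ ($W{\left(b \right)} = \left(b + b\right) \left(b + 36\right) = 2 b \left(36 + b\right)$)
$\left(- \frac{426}{975} + W{\left(27 \right)}\right) 1434 = \left(- \frac{426}{975} + 2 \cdot 27 \left(36 + 27\right)\right) 1434 = \left(\left(-426\right) \frac{1}{975} + 2 \cdot 27 \cdot 63\right) 1434 = \left(- \frac{142}{325} + 3402\right) 1434 = \frac{1105508}{325} \cdot 1434 = \frac{1585298472}{325}$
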